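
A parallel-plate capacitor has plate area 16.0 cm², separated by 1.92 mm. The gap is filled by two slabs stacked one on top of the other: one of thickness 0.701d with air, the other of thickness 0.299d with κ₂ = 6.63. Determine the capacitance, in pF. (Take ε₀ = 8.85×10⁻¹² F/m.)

9.88 pF

A = 16.0 cm² = 1.60×10⁻³ m².
Stacked slabs ⇒ two capacitors in series, each with the full plate area.
C₁ = κ₁ε₀A/d₁ = 1.00 × 8.85×10⁻¹² × 1.60×10⁻³ / 1.35×10⁻³ = 1.05×10⁻¹¹ F.
C₂ = κ₂ε₀A/d₂ = 6.63 × 8.85×10⁻¹² × 1.60×10⁻³ / 5.74×10⁻⁴ = 1.64×10⁻¹⁰ F.
C = (1/C₁ + 1/C₂)⁻¹ = 9.88×10⁻¹² F.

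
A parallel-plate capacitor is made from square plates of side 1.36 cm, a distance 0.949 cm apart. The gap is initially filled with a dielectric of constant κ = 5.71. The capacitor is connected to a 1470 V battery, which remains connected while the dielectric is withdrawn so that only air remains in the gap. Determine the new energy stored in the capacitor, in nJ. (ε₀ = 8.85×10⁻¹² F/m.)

A = (1.36 cm)² = 1.85×10⁻⁴ m².
Initially C₁ = κε₀A/d = 5.71 × 8.85×10⁻¹² × 1.85×10⁻⁴ / 9.49×10⁻³ = 9.85×10⁻¹³ F.
U₁ = 1.06×10⁻⁶ J.
Battery connected ⇒ V is held fixed. C₂ = 0.175 C₁ and U = ½CV², so U₂/U₁ = C₂/C₁ = 0.175.
U₂ = 0.175 × 1.06×10⁻⁶ = 1.86×10⁻⁷ J.

186 nJ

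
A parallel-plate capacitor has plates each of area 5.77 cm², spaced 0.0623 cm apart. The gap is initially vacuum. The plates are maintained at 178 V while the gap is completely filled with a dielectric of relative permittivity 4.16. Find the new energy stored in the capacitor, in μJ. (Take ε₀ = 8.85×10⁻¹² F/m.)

A = 5.77 cm² = 5.77×10⁻⁴ m².
Initially C₁ = ε₀A/d = 8.85×10⁻¹² × 5.77×10⁻⁴ / 6.23×10⁻⁴ = 8.20×10⁻¹² F.
U₁ = 1.30×10⁻⁷ J.
Battery connected ⇒ V is held fixed. C₂ = 4.16 C₁ and U = ½CV², so U₂/U₁ = C₂/C₁ = 4.16.
U₂ = 4.16 × 1.30×10⁻⁷ = 5.40×10⁻⁷ J.

0.540 μJ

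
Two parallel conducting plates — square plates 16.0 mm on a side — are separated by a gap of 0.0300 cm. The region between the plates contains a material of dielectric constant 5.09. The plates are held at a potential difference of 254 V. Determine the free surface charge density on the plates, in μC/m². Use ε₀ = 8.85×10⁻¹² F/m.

A = (16.0 mm)² = 2.56×10⁻⁴ m².
C = κε₀A/d = 5.09 × 8.85×10⁻¹² × 2.56×10⁻⁴ / 3.00×10⁻⁴ = 3.84×10⁻¹¹ F.
σ = Q/A = CV/A = 3.84×10⁻¹¹ × 254 / 2.56×10⁻⁴ = 3.81×10⁻⁵ C/m².

σ ≈ 38.1 μC/m²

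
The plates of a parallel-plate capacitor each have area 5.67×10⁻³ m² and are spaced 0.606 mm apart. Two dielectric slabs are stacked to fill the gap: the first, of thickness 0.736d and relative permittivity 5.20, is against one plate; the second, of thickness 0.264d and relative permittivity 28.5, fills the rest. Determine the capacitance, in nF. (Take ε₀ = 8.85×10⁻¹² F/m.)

Stacked slabs ⇒ two capacitors in series, each with the full plate area.
C₁ = κ₁ε₀A/d₁ = 5.20 × 8.85×10⁻¹² × 5.67×10⁻³ / 4.46×10⁻⁴ = 5.85×10⁻¹⁰ F.
C₂ = κ₂ε₀A/d₂ = 28.5 × 8.85×10⁻¹² × 5.67×10⁻³ / 1.60×10⁻⁴ = 8.94×10⁻⁹ F.
C = (1/C₁ + 1/C₂)⁻¹ = 5.49×10⁻¹⁰ F.

0.549 nF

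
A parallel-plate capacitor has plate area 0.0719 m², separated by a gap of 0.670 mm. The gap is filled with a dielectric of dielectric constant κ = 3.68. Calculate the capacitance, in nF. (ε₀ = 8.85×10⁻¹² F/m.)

C = κε₀A/d = 3.68 × 8.85×10⁻¹² × 7.19×10⁻² / 6.70×10⁻⁴ = 3.49×10⁻⁹ F.

3.49 nF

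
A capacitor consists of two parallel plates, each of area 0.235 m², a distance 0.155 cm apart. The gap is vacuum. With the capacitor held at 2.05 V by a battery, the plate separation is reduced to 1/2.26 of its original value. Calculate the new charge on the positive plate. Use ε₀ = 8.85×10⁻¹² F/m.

Initially C₁ = ε₀A/d = 8.85×10⁻¹² × 0.235 / 1.55×10⁻³ = 1.34×10⁻⁹ F.
Q₁ = 2.75×10⁻⁹ C.
Battery connected ⇒ V is held fixed. C₂ = 2.26 C₁ and Q = CV, so Q₂/Q₁ = C₂/C₁ = 2.26.
Q₂ = 2.26 × 2.75×10⁻⁹ = 6.22×10⁻⁹ C.

Q ≈ 6.22 nC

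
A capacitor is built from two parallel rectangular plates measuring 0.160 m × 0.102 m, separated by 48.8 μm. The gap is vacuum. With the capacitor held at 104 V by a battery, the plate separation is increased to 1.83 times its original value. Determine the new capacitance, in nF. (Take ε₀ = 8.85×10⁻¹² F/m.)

C ≈ 1.62 nF

A = 0.160 × 0.102 m² = 1.63×10⁻² m².
Initially C₁ = ε₀A/d = 8.85×10⁻¹² × 1.63×10⁻² / 4.88×10⁻⁵ = 2.96×10⁻⁹ F.
C = ε₀A/d scales as 1/d, so C₂/C₁ = d₁/d₂ = 1/1.83 = 0.546.
C₂ = 0.546 × 2.96×10⁻⁹ = 1.62×10⁻⁹ F.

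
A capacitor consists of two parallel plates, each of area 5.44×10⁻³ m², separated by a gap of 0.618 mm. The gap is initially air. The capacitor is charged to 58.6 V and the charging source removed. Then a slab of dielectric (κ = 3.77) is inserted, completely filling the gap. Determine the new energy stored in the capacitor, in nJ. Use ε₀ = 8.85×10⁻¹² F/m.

35.5 nJ

Initially C₁ = ε₀A/d = 8.85×10⁻¹² × 5.44×10⁻³ / 6.18×10⁻⁴ = 7.79×10⁻¹¹ F.
U₁ = 1.34×10⁻⁷ J.
Isolated ⇒ Q is held fixed. C₂ = 3.77 C₁ and U = Q²/(2C), so U₂/U₁ = C₁/C₂ = 0.265.
U₂ = 0.265 × 1.34×10⁻⁷ = 3.55×10⁻⁸ J.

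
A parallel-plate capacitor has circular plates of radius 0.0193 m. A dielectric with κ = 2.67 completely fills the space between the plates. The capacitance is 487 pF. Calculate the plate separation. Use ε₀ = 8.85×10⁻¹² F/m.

56.8 μm

A = π(0.0193 m)² = 1.17×10⁻³ m².
d = κε₀A/C = 2.67 × 8.85×10⁻¹² × 1.17×10⁻³ / 4.87×10⁻¹⁰ = 5.68×10⁻⁵ m.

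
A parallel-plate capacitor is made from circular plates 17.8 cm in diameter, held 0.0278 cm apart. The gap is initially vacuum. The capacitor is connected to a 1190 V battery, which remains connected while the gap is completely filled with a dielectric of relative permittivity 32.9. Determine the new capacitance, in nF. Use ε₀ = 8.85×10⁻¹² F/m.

A = π(17.8/2 cm)² = 2.49×10⁻² m².
Initially C₁ = ε₀A/d = 8.85×10⁻¹² × 2.49×10⁻² / 2.78×10⁻⁴ = 7.92×10⁻¹⁰ F.
C = κε₀A/d scales with κ, so C₂/C₁ = κ = 32.9.
C₂ = 32.9 × 7.92×10⁻¹⁰ = 2.61×10⁻⁸ F.

C ≈ 26.1 nF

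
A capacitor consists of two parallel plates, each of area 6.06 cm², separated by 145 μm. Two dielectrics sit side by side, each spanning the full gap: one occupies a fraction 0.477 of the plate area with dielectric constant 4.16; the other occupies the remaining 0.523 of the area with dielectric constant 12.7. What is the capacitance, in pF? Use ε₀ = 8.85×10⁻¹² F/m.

A = 6.06 cm² = 6.06×10⁻⁴ m².
Side-by-side slabs ⇒ two capacitors in parallel, each spanning the full gap.
C₁ = κ₁ε₀A₁/d = 4.16 × 8.85×10⁻¹² × 2.89×10⁻⁴ / 1.45×10⁻⁴ = 7.34×10⁻¹¹ F.
C₂ = κ₂ε₀A₂/d = 12.7 × 8.85×10⁻¹² × 3.17×10⁻⁴ / 1.45×10⁻⁴ = 2.46×10⁻¹⁰ F.
C = C₁ + C₂ = 3.19×10⁻¹⁰ F.

C ≈ 319 pF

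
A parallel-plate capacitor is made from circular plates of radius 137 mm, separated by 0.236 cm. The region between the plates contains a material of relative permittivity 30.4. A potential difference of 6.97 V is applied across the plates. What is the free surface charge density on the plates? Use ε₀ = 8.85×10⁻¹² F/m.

A = π(137 mm)² = 5.90×10⁻² m².
C = κε₀A/d = 30.4 × 8.85×10⁻¹² × 5.90×10⁻² / 2.36×10⁻³ = 6.72×10⁻⁹ F.
σ = Q/A = CV/A = 6.72×10⁻⁹ × 6.97 / 5.90×10⁻² = 7.95×10⁻⁷ C/m².

σ ≈ 0.795 μC/m²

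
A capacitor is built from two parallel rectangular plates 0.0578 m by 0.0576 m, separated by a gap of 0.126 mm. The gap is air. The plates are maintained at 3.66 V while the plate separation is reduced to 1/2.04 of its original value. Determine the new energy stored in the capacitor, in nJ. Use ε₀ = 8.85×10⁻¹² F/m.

3.20 nJ

A = 0.0578 × 0.0576 m² = 3.33×10⁻³ m².
Initially C₁ = ε₀A/d = 8.85×10⁻¹² × 3.33×10⁻³ / 1.26×10⁻⁴ = 2.34×10⁻¹⁰ F.
U₁ = 1.57×10⁻⁹ J.
Battery connected ⇒ V is held fixed. C₂ = 2.04 C₁ and U = ½CV², so U₂/U₁ = C₂/C₁ = 2.04.
U₂ = 2.04 × 1.57×10⁻⁹ = 3.20×10⁻⁹ J.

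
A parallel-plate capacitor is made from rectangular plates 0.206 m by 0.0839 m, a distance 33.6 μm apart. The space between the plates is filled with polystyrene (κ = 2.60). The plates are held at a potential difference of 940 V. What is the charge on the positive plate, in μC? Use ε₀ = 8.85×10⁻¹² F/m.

A = 0.206 × 0.0839 m² = 1.73×10⁻² m².
C = κε₀A/d = 2.60 × 8.85×10⁻¹² × 1.73×10⁻² / 3.36×10⁻⁵ = 1.18×10⁻⁸ F.
Q = CV = 1.18×10⁻⁸ × 940 = 1.11×10⁻⁵ C.

Q ≈ 11.1 μC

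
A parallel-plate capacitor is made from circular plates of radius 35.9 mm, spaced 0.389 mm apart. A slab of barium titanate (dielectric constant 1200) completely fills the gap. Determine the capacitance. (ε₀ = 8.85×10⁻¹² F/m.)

A = π(35.9 mm)² = 4.05×10⁻³ m².
C = κε₀A/d = 1200 × 8.85×10⁻¹² × 4.05×10⁻³ / 3.89×10⁻⁴ = 1.11×10⁻⁷ F.

C ≈ 111 nF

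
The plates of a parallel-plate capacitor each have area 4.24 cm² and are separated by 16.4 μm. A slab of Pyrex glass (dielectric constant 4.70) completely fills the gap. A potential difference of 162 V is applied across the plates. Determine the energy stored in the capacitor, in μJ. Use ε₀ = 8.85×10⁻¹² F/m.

U ≈ 14.1 μJ

A = 4.24 cm² = 4.24×10⁻⁴ m².
C = κε₀A/d = 4.70 × 8.85×10⁻¹² × 4.24×10⁻⁴ / 1.64×10⁻⁵ = 1.08×10⁻⁹ F.
U = ½CV² = ½ × 1.08×10⁻⁹ × (162)² = 1.41×10⁻⁵ J.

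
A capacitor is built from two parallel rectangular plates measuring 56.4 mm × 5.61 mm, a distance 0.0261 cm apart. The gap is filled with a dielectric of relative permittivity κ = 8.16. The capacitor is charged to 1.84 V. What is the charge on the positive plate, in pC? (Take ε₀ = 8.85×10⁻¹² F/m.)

161 pC

A = 56.4 × 5.61 mm² = 3.16×10⁻⁴ m².
C = κε₀A/d = 8.16 × 8.85×10⁻¹² × 3.16×10⁻⁴ / 2.61×10⁻⁴ = 8.75×10⁻¹¹ F.
Q = CV = 8.75×10⁻¹¹ × 1.84 = 1.61×10⁻¹⁰ C.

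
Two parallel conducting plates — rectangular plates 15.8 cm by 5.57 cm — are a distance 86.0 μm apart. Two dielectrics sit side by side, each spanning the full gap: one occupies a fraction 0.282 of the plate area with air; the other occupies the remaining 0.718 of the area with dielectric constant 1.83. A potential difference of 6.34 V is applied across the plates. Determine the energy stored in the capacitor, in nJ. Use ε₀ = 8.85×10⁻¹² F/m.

A = 15.8 × 5.57 cm² = 8.80×10⁻³ m².
Side-by-side slabs ⇒ two capacitors in parallel, each spanning the full gap.
C₁ = κ₁ε₀A₁/d = 1.00 × 8.85×10⁻¹² × 2.48×10⁻³ / 8.60×10⁻⁵ = 2.55×10⁻¹⁰ F.
C₂ = κ₂ε₀A₂/d = 1.83 × 8.85×10⁻¹² × 6.32×10⁻³ / 8.60×10⁻⁵ = 1.19×10⁻⁹ F.
C = C₁ + C₂ = 1.45×10⁻⁹ F.
U = ½CV² = ½ × 1.45×10⁻⁹ × (6.34)² = 2.90×10⁻⁸ J.

29.0 nJ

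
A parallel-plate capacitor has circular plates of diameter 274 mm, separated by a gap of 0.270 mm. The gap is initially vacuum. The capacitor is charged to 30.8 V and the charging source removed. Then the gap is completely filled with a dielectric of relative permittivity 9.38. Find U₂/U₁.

Isolated ⇒ Q is held fixed.
C₂ = 9.38 C₁ and U = Q²/(2C), so U₂/U₁ = C₁/C₂ = 0.107.

0.107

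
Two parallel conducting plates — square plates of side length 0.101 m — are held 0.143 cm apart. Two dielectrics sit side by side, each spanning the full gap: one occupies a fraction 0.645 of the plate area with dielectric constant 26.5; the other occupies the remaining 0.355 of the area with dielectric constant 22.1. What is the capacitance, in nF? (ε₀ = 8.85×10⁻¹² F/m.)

1.57 nF

A = (0.101 m)² = 1.02×10⁻² m².
Side-by-side slabs ⇒ two capacitors in parallel, each spanning the full gap.
C₁ = κ₁ε₀A₁/d = 26.5 × 8.85×10⁻¹² × 6.58×10⁻³ / 1.43×10⁻³ = 1.08×10⁻⁹ F.
C₂ = κ₂ε₀A₂/d = 22.1 × 8.85×10⁻¹² × 3.62×10⁻³ / 1.43×10⁻³ = 4.95×10⁻¹⁰ F.
C = C₁ + C₂ = 1.57×10⁻⁹ F.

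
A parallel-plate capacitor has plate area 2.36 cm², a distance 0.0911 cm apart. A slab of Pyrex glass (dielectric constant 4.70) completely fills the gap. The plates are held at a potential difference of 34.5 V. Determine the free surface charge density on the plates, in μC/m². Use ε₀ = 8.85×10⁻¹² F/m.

σ ≈ 1.58 μC/m²

A = 2.36 cm² = 2.36×10⁻⁴ m².
C = κε₀A/d = 4.70 × 8.85×10⁻¹² × 2.36×10⁻⁴ / 9.11×10⁻⁴ = 1.08×10⁻¹¹ F.
σ = Q/A = CV/A = 1.08×10⁻¹¹ × 34.5 / 2.36×10⁻⁴ = 1.58×10⁻⁶ C/m².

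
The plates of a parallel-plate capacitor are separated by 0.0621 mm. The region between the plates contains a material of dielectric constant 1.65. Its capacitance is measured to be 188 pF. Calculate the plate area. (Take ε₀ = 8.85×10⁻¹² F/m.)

A = Cd/(κε₀) = 1.88×10⁻¹⁰ × 6.21×10⁻⁵ / (1.65 × 8.85×10⁻¹²) = 8.00×10⁻⁴ m².

8.00 cm²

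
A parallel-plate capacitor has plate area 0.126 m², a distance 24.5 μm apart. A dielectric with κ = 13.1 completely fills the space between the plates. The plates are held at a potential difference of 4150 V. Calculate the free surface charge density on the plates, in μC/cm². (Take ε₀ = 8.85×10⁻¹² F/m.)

C = κε₀A/d = 13.1 × 8.85×10⁻¹² × 0.126 / 2.45×10⁻⁵ = 5.96×10⁻⁷ F.
σ = Q/A = CV/A = 5.96×10⁻⁷ × 4150 / 0.126 = 1.96×10⁻² C/m².

σ ≈ 1.96 μC/cm²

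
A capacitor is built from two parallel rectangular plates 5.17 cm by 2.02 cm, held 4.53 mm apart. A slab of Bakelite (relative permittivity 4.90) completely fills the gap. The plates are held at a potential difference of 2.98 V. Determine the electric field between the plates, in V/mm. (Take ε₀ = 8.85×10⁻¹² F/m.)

E = V/d = 2.98 / 4.53×10⁻³ = 6.58×10² V/m.

0.658 V/mm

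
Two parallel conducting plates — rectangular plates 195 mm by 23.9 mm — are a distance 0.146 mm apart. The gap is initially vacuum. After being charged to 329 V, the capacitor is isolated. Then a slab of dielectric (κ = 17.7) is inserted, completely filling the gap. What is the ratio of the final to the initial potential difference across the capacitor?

Isolated ⇒ Q is held fixed.
C₂ = 17.7 C₁ and V = Q/C, so V₂/V₁ = C₁/C₂ = 0.0565.

V₂/V₁ ≈ 0.0565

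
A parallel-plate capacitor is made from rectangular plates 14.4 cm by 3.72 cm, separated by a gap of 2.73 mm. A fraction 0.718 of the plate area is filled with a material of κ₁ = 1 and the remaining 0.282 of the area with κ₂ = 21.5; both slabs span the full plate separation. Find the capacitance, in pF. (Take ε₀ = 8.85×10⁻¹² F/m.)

A = 14.4 × 3.72 cm² = 5.36×10⁻³ m².
Side-by-side slabs ⇒ two capacitors in parallel, each spanning the full gap.
C₁ = κ₁ε₀A₁/d = 1.00 × 8.85×10⁻¹² × 3.85×10⁻³ / 2.73×10⁻³ = 1.25×10⁻¹¹ F.
C₂ = κ₂ε₀A₂/d = 21.5 × 8.85×10⁻¹² × 1.51×10⁻³ / 2.73×10⁻³ = 1.05×10⁻¹⁰ F.
C = C₁ + C₂ = 1.18×10⁻¹⁰ F.

118 pF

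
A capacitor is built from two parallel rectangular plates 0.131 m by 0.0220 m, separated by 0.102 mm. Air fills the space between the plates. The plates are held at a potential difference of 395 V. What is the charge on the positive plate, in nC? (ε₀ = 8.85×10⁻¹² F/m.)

Q ≈ 98.8 nC

A = 0.131 × 0.0220 m² = 2.88×10⁻³ m².
C = ε₀A/d = 8.85×10⁻¹² × 2.88×10⁻³ / 1.02×10⁻⁴ = 2.50×10⁻¹⁰ F.
Q = CV = 2.50×10⁻¹⁰ × 395 = 9.88×10⁻⁸ C.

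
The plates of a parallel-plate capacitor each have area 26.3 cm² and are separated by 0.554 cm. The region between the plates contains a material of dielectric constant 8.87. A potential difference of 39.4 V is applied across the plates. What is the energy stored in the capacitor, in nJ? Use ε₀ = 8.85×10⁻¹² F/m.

U ≈ 28.9 nJ

A = 26.3 cm² = 2.63×10⁻³ m².
C = κε₀A/d = 8.87 × 8.85×10⁻¹² × 2.63×10⁻³ / 5.54×10⁻³ = 3.73×10⁻¹¹ F.
U = ½CV² = ½ × 3.73×10⁻¹¹ × (39.4)² = 2.89×10⁻⁸ J.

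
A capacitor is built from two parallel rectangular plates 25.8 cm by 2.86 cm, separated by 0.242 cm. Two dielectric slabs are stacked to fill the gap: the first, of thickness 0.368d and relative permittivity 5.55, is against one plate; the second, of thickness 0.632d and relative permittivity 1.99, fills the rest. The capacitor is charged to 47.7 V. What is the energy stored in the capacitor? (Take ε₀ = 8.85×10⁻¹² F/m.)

A = 25.8 × 2.86 cm² = 7.38×10⁻³ m².
Stacked slabs ⇒ two capacitors in series, each with the full plate area.
C₁ = κ₁ε₀A/d₁ = 5.55 × 8.85×10⁻¹² × 7.38×10⁻³ / 8.91×10⁻⁴ = 4.07×10⁻¹⁰ F.
C₂ = κ₂ε₀A/d₂ = 1.99 × 8.85×10⁻¹² × 7.38×10⁻³ / 1.53×10⁻³ = 8.50×10⁻¹¹ F.
C = (1/C₁ + 1/C₂)⁻¹ = 7.03×10⁻¹¹ F.
U = ½CV² = ½ × 7.03×10⁻¹¹ × (47.7)² = 8.00×10⁻⁸ J.

80.0 nJ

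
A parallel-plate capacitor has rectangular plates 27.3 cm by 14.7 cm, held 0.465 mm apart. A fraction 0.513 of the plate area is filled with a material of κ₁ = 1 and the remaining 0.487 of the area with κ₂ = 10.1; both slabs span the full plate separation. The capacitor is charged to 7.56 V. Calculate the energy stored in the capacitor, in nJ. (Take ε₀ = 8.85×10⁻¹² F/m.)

A = 27.3 × 14.7 cm² = 4.01×10⁻² m².
Side-by-side slabs ⇒ two capacitors in parallel, each spanning the full gap.
C₁ = κ₁ε₀A₁/d = 1.00 × 8.85×10⁻¹² × 2.06×10⁻² / 4.65×10⁻⁴ = 3.92×10⁻¹⁰ F.
C₂ = κ₂ε₀A₂/d = 10.1 × 8.85×10⁻¹² × 1.95×10⁻² / 4.65×10⁻⁴ = 3.76×10⁻⁹ F.
C = C₁ + C₂ = 4.15×10⁻⁹ F.
U = ½CV² = ½ × 4.15×10⁻⁹ × (7.56)² = 1.19×10⁻⁷ J.

U ≈ 119 nJ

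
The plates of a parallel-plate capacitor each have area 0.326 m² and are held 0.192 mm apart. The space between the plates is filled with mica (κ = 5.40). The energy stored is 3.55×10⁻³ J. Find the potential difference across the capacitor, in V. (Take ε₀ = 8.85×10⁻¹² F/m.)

296 V

C = κε₀A/d = 5.40 × 8.85×10⁻¹² × 0.326 / 1.92×10⁻⁴ = 8.11×10⁻⁸ F.
V = √(2U/C) = √(2 × 3.55×10⁻³ / 8.11×10⁻⁸) = 2.96×10² V.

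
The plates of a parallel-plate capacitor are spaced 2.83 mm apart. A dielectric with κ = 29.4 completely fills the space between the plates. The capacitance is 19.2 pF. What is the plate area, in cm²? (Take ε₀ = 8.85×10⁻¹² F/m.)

A = Cd/(κε₀) = 1.92×10⁻¹¹ × 2.83×10⁻³ / (29.4 × 8.85×10⁻¹²) = 2.09×10⁻⁴ m².

2.09 cm²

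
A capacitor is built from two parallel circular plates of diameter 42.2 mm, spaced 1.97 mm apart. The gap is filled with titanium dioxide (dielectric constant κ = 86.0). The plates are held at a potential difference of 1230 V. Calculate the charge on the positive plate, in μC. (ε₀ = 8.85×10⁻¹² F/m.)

A = π(42.2/2 mm)² = 1.40×10⁻³ m².
C = κε₀A/d = 86.0 × 8.85×10⁻¹² × 1.40×10⁻³ / 1.97×10⁻³ = 5.40×10⁻¹⁰ F.
Q = CV = 5.40×10⁻¹⁰ × 1230 = 6.65×10⁻⁷ C.

Q ≈ 0.665 μC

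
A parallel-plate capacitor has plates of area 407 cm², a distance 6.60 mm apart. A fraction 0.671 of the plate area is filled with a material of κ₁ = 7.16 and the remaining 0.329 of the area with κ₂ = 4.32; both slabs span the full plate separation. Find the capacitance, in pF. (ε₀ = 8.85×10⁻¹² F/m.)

340 pF

A = 407 cm² = 4.07×10⁻² m².
Side-by-side slabs ⇒ two capacitors in parallel, each spanning the full gap.
C₁ = κ₁ε₀A₁/d = 7.16 × 8.85×10⁻¹² × 2.73×10⁻² / 6.60×10⁻³ = 2.62×10⁻¹⁰ F.
C₂ = κ₂ε₀A₂/d = 4.32 × 8.85×10⁻¹² × 1.34×10⁻² / 6.60×10⁻³ = 7.76×10⁻¹¹ F.
C = C₁ + C₂ = 3.40×10⁻¹⁰ F.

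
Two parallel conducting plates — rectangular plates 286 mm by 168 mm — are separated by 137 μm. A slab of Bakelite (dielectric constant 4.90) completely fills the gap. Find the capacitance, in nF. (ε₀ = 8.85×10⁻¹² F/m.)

A = 286 × 168 mm² = 4.80×10⁻² m².
C = κε₀A/d = 4.90 × 8.85×10⁻¹² × 4.80×10⁻² / 1.37×10⁻⁴ = 1.52×10⁻⁸ F.

C ≈ 15.2 nF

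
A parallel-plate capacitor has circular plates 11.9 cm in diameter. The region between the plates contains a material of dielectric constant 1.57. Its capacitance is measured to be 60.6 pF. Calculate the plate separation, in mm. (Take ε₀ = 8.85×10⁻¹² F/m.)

A = π(11.9/2 cm)² = 1.11×10⁻² m².
d = κε₀A/C = 1.57 × 8.85×10⁻¹² × 1.11×10⁻² / 6.06×10⁻¹¹ = 2.55×10⁻³ m.

2.55 mm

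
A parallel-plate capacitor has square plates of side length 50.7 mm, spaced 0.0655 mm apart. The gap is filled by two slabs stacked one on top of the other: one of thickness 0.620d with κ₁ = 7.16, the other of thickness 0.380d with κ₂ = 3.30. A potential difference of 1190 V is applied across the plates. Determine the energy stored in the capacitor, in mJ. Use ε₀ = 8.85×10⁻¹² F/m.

1.22 mJ

A = (50.7 mm)² = 2.57×10⁻³ m².
Stacked slabs ⇒ two capacitors in series, each with the full plate area.
C₁ = κ₁ε₀A/d₁ = 7.16 × 8.85×10⁻¹² × 2.57×10⁻³ / 4.06×10⁻⁵ = 4.01×10⁻⁹ F.
C₂ = κ₂ε₀A/d₂ = 3.30 × 8.85×10⁻¹² × 2.57×10⁻³ / 2.49×10⁻⁵ = 3.02×10⁻⁹ F.
C = (1/C₁ + 1/C₂)⁻¹ = 1.72×10⁻⁹ F.
U = ½CV² = ½ × 1.72×10⁻⁹ × (1190)² = 1.22×10⁻³ J.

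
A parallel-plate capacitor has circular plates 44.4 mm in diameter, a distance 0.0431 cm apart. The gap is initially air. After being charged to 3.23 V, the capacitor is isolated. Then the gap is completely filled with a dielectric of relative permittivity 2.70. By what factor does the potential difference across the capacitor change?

Isolated ⇒ Q is held fixed.
C₂ = 2.70 C₁ and V = Q/C, so V₂/V₁ = C₁/C₂ = 0.370.

V₂/V₁ ≈ 0.370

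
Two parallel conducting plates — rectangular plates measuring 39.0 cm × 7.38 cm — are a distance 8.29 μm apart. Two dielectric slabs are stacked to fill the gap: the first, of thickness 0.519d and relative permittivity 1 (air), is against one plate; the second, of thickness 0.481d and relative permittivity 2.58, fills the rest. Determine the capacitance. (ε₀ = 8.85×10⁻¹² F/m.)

43.6 nF

A = 39.0 × 7.38 cm² = 2.88×10⁻² m².
Stacked slabs ⇒ two capacitors in series, each with the full plate area.
C₁ = κ₁ε₀A/d₁ = 1.00 × 8.85×10⁻¹² × 2.88×10⁻² / 4.30×10⁻⁶ = 5.92×10⁻⁸ F.
C₂ = κ₂ε₀A/d₂ = 2.58 × 8.85×10⁻¹² × 2.88×10⁻² / 3.99×10⁻⁶ = 1.65×10⁻⁷ F.
C = (1/C₁ + 1/C₂)⁻¹ = 4.36×10⁻⁸ F.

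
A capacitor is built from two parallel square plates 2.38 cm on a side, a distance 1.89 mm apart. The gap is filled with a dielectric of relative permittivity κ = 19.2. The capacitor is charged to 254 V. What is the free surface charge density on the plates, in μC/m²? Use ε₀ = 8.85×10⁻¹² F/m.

A = (2.38 cm)² = 5.66×10⁻⁴ m².
C = κε₀A/d = 19.2 × 8.85×10⁻¹² × 5.66×10⁻⁴ / 1.89×10⁻³ = 5.09×10⁻¹¹ F.
σ = Q/A = CV/A = 5.09×10⁻¹¹ × 254 / 5.66×10⁻⁴ = 2.28×10⁻⁵ C/m².

22.8 μC/m²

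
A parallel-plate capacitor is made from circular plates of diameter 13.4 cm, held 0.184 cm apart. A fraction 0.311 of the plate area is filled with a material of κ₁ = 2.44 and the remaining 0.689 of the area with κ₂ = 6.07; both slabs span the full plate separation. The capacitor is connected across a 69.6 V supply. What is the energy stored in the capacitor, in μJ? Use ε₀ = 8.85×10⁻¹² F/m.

A = π(13.4/2 cm)² = 1.41×10⁻² m².
Side-by-side slabs ⇒ two capacitors in parallel, each spanning the full gap.
C₁ = κ₁ε₀A₁/d = 2.44 × 8.85×10⁻¹² × 4.39×10⁻³ / 1.84×10⁻³ = 5.15×10⁻¹¹ F.
C₂ = κ₂ε₀A₂/d = 6.07 × 8.85×10⁻¹² × 9.72×10⁻³ / 1.84×10⁻³ = 2.84×10⁻¹⁰ F.
C = C₁ + C₂ = 3.35×10⁻¹⁰ F.
U = ½CV² = ½ × 3.35×10⁻¹⁰ × (69.6)² = 8.12×10⁻⁷ J.

U ≈ 0.812 μJ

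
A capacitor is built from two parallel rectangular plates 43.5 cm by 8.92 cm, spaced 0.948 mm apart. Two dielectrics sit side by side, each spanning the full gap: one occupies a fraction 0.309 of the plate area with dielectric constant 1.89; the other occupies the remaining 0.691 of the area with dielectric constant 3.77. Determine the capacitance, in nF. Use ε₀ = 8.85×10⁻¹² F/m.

C ≈ 1.16 nF

A = 43.5 × 8.92 cm² = 3.88×10⁻² m².
Side-by-side slabs ⇒ two capacitors in parallel, each spanning the full gap.
C₁ = κ₁ε₀A₁/d = 1.89 × 8.85×10⁻¹² × 1.20×10⁻² / 9.48×10⁻⁴ = 2.12×10⁻¹⁰ F.
C₂ = κ₂ε₀A₂/d = 3.77 × 8.85×10⁻¹² × 2.68×10⁻² / 9.48×10⁻⁴ = 9.44×10⁻¹⁰ F.
C = C₁ + C₂ = 1.16×10⁻⁹ F.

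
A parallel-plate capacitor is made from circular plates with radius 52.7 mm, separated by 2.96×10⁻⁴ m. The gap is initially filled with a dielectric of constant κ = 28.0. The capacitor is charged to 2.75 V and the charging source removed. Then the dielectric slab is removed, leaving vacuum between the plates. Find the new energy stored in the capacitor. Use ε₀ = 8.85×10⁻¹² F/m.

A = π(52.7 mm)² = 8.73×10⁻³ m².
Initially C₁ = κε₀A/d = 28.0 × 8.85×10⁻¹² × 8.73×10⁻³ / 2.96×10⁻⁴ = 7.30×10⁻⁹ F.
U₁ = 2.76×10⁻⁸ J.
Isolated ⇒ Q is held fixed. C₂ = 0.0357 C₁ and U = Q²/(2C), so U₂/U₁ = C₁/C₂ = 28.0.
U₂ = 28.0 × 2.76×10⁻⁸ = 7.73×10⁻⁷ J.

0.773 μJ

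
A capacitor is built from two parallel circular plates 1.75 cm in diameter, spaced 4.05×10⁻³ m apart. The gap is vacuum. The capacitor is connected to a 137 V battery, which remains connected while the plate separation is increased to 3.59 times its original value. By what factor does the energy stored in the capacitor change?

U₂/U₁ ≈ 0.279

Battery connected ⇒ V is held fixed.
C₂ = 0.279 C₁ and U = ½CV², so U₂/U₁ = C₂/C₁ = 0.279.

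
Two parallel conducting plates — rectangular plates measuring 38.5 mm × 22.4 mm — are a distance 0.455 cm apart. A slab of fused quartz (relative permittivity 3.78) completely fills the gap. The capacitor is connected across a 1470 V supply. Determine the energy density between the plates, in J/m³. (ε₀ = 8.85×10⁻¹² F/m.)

u ≈ 1.75 J/m³

E = V/d = 1470 / 4.55×10⁻³ = 3.23×10⁵ V/m.
u = ½κε₀E² = ½ × 3.78 × 8.85×10⁻¹² × (3.23×10⁵)² = 1.75 J/m³.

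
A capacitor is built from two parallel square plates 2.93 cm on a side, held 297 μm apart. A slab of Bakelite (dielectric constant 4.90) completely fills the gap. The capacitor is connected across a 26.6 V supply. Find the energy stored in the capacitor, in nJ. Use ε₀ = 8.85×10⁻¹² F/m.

A = (2.93 cm)² = 8.58×10⁻⁴ m².
C = κε₀A/d = 4.90 × 8.85×10⁻¹² × 8.58×10⁻⁴ / 2.97×10⁻⁴ = 1.25×10⁻¹⁰ F.
U = ½CV² = ½ × 1.25×10⁻¹⁰ × (26.6)² = 4.43×10⁻⁸ J.

44.3 nJ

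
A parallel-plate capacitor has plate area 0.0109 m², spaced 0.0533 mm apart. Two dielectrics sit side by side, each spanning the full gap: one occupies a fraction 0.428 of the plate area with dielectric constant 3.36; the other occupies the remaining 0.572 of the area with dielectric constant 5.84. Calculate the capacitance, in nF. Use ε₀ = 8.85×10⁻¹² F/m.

Side-by-side slabs ⇒ two capacitors in parallel, each spanning the full gap.
C₁ = κ₁ε₀A₁/d = 3.36 × 8.85×10⁻¹² × 4.67×10⁻³ / 5.33×10⁻⁵ = 2.60×10⁻⁹ F.
C₂ = κ₂ε₀A₂/d = 5.84 × 8.85×10⁻¹² × 6.23×10⁻³ / 5.33×10⁻⁵ = 6.05×10⁻⁹ F.
C = C₁ + C₂ = 8.65×10⁻⁹ F.

C ≈ 8.65 nF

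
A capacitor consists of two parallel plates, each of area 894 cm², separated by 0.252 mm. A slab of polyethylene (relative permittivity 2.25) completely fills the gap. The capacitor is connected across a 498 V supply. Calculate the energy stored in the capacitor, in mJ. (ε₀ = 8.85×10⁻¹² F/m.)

0.876 mJ

A = 894 cm² = 8.94×10⁻² m².
C = κε₀A/d = 2.25 × 8.85×10⁻¹² × 8.94×10⁻² / 2.52×10⁻⁴ = 7.06×10⁻⁹ F.
U = ½CV² = ½ × 7.06×10⁻⁹ × (498)² = 8.76×10⁻⁴ J.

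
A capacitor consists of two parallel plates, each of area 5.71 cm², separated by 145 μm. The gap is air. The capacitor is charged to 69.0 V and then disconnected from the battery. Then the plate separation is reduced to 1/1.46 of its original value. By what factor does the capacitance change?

1.46

C = ε₀A/d scales as 1/d, so C₂/C₁ = d₁/d₂ = 1.46.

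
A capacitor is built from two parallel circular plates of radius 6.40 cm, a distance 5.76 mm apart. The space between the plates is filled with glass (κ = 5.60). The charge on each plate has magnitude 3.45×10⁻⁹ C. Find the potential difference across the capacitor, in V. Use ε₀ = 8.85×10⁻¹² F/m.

31.2 V

A = π(6.40 cm)² = 1.29×10⁻² m².
C = κε₀A/d = 5.60 × 8.85×10⁻¹² × 1.29×10⁻² / 5.76×10⁻³ = 1.11×10⁻¹⁰ F.
V = Q/C = 3.45×10⁻⁹ / 1.11×10⁻¹⁰ = 31.2 V.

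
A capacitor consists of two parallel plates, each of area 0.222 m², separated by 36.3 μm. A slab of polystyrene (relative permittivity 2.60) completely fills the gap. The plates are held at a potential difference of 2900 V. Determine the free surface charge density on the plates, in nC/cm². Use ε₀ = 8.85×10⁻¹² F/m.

C = κε₀A/d = 2.60 × 8.85×10⁻¹² × 0.222 / 3.63×10⁻⁵ = 1.41×10⁻⁷ F.
σ = Q/A = CV/A = 1.41×10⁻⁷ × 2900 / 0.222 = 1.84×10⁻³ C/m².

184 nC/cm²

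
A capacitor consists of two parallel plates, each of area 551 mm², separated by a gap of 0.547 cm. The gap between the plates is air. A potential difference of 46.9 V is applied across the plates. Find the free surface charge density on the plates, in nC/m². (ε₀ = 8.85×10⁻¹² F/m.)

A = 551 mm² = 5.51×10⁻⁴ m².
C = ε₀A/d = 8.85×10⁻¹² × 5.51×10⁻⁴ / 5.47×10⁻³ = 8.91×10⁻¹³ F.
σ = Q/A = CV/A = 8.91×10⁻¹³ × 46.9 / 5.51×10⁻⁴ = 7.59×10⁻⁸ C/m².

σ ≈ 75.9 nC/m²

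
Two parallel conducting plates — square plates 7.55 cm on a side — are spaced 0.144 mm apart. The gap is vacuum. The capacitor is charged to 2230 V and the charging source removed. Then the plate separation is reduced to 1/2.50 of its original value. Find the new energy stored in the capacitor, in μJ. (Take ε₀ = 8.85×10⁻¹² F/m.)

A = (7.55 cm)² = 5.70×10⁻³ m².
Initially C₁ = ε₀A/d = 8.85×10⁻¹² × 5.70×10⁻³ / 1.44×10⁻⁴ = 3.50×10⁻¹⁰ F.
U₁ = 8.71×10⁻⁴ J.
Isolated ⇒ Q is held fixed. C₂ = 2.50 C₁ and U = Q²/(2C), so U₂/U₁ = C₁/C₂ = 0.400.
U₂ = 0.400 × 8.71×10⁻⁴ = 3.48×10⁻⁴ J.

U ≈ 348 μJ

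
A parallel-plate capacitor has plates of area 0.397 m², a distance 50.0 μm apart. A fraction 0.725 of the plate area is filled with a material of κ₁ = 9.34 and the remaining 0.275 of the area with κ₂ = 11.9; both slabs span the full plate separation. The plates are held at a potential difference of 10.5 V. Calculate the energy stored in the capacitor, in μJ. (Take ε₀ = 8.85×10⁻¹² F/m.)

Side-by-side slabs ⇒ two capacitors in parallel, each spanning the full gap.
C₁ = κ₁ε₀A₁/d = 9.34 × 8.85×10⁻¹² × 0.288 / 5.00×10⁻⁵ = 4.76×10⁻⁷ F.
C₂ = κ₂ε₀A₂/d = 11.9 × 8.85×10⁻¹² × 0.109 / 5.00×10⁻⁵ = 2.30×10⁻⁷ F.
C = C₁ + C₂ = 7.06×10⁻⁷ F.
U = ½CV² = ½ × 7.06×10⁻⁷ × (10.5)² = 3.89×10⁻⁵ J.

38.9 μJ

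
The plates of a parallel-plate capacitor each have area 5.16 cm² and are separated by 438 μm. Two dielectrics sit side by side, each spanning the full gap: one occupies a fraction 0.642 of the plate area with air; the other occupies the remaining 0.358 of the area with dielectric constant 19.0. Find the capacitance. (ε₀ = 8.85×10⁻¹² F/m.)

77.6 pF

A = 5.16 cm² = 5.16×10⁻⁴ m².
Side-by-side slabs ⇒ two capacitors in parallel, each spanning the full gap.
C₁ = κ₁ε₀A₁/d = 1.00 × 8.85×10⁻¹² × 3.31×10⁻⁴ / 4.38×10⁻⁴ = 6.69×10⁻¹² F.
C₂ = κ₂ε₀A₂/d = 19.0 × 8.85×10⁻¹² × 1.85×10⁻⁴ / 4.38×10⁻⁴ = 7.09×10⁻¹¹ F.
C = C₁ + C₂ = 7.76×10⁻¹¹ F.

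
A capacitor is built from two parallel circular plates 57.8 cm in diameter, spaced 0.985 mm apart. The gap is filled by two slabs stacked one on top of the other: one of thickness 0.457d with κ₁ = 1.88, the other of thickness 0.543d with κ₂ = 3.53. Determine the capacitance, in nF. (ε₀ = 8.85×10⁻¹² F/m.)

A = π(57.8/2 cm)² = 0.262 m².
Stacked slabs ⇒ two capacitors in series, each with the full plate area.
C₁ = κ₁ε₀A/d₁ = 1.88 × 8.85×10⁻¹² × 0.262 / 4.50×10⁻⁴ = 9.70×10⁻⁹ F.
C₂ = κ₂ε₀A/d₂ = 3.53 × 8.85×10⁻¹² × 0.262 / 5.35×10⁻⁴ = 1.53×10⁻⁸ F.
C = (1/C₁ + 1/C₂)⁻¹ = 5.94×10⁻⁹ F.

C ≈ 5.94 nF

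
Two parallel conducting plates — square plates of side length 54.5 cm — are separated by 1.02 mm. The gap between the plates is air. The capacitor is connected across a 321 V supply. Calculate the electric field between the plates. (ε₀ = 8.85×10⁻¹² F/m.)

315 V/mm

E = V/d = 321 / 1.02×10⁻³ = 3.15×10⁵ V/m.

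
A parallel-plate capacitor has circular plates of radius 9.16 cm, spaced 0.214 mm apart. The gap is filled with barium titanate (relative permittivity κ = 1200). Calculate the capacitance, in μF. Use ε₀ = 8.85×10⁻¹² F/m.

A = π(9.16 cm)² = 2.64×10⁻² m².
C = κε₀A/d = 1200 × 8.85×10⁻¹² × 2.64×10⁻² / 2.14×10⁻⁴ = 1.31×10⁻⁶ F.

C ≈ 1.31 μF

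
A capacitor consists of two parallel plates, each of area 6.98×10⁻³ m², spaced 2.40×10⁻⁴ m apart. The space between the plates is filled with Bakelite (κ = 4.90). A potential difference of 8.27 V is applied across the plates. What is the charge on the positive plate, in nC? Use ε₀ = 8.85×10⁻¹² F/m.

C = κε₀A/d = 4.90 × 8.85×10⁻¹² × 6.98×10⁻³ / 2.40×10⁻⁴ = 1.26×10⁻⁹ F.
Q = CV = 1.26×10⁻⁹ × 8.27 = 1.04×10⁻⁸ C.

10.4 nC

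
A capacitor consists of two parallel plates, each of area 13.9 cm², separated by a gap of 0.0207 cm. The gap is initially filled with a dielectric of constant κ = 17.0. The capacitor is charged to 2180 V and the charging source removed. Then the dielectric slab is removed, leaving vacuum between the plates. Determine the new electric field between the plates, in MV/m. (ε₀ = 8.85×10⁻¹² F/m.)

A = 13.9 cm² = 1.39×10⁻³ m².
Initially C₁ = κε₀A/d = 17.0 × 8.85×10⁻¹² × 1.39×10⁻³ / 2.07×10⁻⁴ = 1.01×10⁻⁹ F.
E₁ = 1.05×10⁷ V/m.
Isolated ⇒ Q is held fixed. V₂ = Q/C₂ = V₁/0.0588; E = V/d, so E₂/E₁ = (V₂/V₁)(d₁/d₂) = 17.0.
E₂ = 17.0 × 1.05×10⁷ = 1.79×10⁸ V/m.

179 MV/m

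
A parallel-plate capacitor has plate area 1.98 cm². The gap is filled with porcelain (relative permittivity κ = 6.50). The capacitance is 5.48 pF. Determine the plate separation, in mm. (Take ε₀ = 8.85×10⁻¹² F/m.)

A = 1.98 cm² = 1.98×10⁻⁴ m².
d = κε₀A/C = 6.50 × 8.85×10⁻¹² × 1.98×10⁻⁴ / 5.48×10⁻¹² = 2.08×10⁻³ m.

2.08 mm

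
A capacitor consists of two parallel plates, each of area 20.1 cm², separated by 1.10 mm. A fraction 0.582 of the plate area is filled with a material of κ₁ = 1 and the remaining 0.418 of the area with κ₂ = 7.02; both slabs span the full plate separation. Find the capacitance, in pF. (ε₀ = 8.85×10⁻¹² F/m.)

56.9 pF

A = 20.1 cm² = 2.01×10⁻³ m².
Side-by-side slabs ⇒ two capacitors in parallel, each spanning the full gap.
C₁ = κ₁ε₀A₁/d = 1.00 × 8.85×10⁻¹² × 1.17×10⁻³ / 1.10×10⁻³ = 9.41×10⁻¹² F.
C₂ = κ₂ε₀A₂/d = 7.02 × 8.85×10⁻¹² × 8.40×10⁻⁴ / 1.10×10⁻³ = 4.75×10⁻¹¹ F.
C = C₁ + C₂ = 5.69×10⁻¹¹ F.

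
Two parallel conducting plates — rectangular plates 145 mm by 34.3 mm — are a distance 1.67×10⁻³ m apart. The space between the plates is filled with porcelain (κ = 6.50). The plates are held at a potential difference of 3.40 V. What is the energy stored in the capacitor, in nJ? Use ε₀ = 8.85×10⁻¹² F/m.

0.990 nJ

A = 145 × 34.3 mm² = 4.97×10⁻³ m².
C = κε₀A/d = 6.50 × 8.85×10⁻¹² × 4.97×10⁻³ / 1.67×10⁻³ = 1.71×10⁻¹⁰ F.
U = ½CV² = ½ × 1.71×10⁻¹⁰ × (3.40)² = 9.90×10⁻¹⁰ J.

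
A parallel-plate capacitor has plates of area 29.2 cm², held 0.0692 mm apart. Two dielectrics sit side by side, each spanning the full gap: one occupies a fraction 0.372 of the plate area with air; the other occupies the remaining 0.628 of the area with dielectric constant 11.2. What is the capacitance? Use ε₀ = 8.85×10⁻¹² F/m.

2.77 nF

A = 29.2 cm² = 2.92×10⁻³ m².
Side-by-side slabs ⇒ two capacitors in parallel, each spanning the full gap.
C₁ = κ₁ε₀A₁/d = 1.00 × 8.85×10⁻¹² × 1.09×10⁻³ / 6.92×10⁻⁵ = 1.39×10⁻¹⁰ F.
C₂ = κ₂ε₀A₂/d = 11.2 × 8.85×10⁻¹² × 1.83×10⁻³ / 6.92×10⁻⁵ = 2.63×10⁻⁹ F.
C = C₁ + C₂ = 2.77×10⁻⁹ F.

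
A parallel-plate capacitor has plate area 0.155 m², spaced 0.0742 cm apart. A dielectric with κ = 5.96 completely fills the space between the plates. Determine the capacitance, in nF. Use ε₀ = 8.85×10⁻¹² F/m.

11.0 nF

C = κε₀A/d = 5.96 × 8.85×10⁻¹² × 0.155 / 7.42×10⁻⁴ = 1.10×10⁻⁸ F.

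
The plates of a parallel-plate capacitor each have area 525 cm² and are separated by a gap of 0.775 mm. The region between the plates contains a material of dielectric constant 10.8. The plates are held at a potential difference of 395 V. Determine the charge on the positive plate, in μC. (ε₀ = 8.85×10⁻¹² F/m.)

Q ≈ 2.56 μC

A = 525 cm² = 5.25×10⁻² m².
C = κε₀A/d = 10.8 × 8.85×10⁻¹² × 5.25×10⁻² / 7.75×10⁻⁴ = 6.47×10⁻⁹ F.
Q = CV = 6.47×10⁻⁹ × 395 = 2.56×10⁻⁶ C.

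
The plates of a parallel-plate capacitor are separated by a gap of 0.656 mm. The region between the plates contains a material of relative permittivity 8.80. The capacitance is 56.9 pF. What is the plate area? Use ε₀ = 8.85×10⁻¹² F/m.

A = Cd/(κε₀) = 5.69×10⁻¹¹ × 6.56×10⁻⁴ / (8.80 × 8.85×10⁻¹²) = 4.79×10⁻⁴ m².

479 mm²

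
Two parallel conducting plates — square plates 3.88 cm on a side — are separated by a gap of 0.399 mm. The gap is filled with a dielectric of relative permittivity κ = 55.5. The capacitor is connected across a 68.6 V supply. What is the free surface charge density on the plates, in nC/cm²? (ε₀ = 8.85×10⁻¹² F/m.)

8.44 nC/cm²

A = (3.88 cm)² = 1.51×10⁻³ m².
C = κε₀A/d = 55.5 × 8.85×10⁻¹² × 1.51×10⁻³ / 3.99×10⁻⁴ = 1.85×10⁻⁹ F.
σ = Q/A = CV/A = 1.85×10⁻⁹ × 68.6 / 1.51×10⁻³ = 8.44×10⁻⁵ C/m².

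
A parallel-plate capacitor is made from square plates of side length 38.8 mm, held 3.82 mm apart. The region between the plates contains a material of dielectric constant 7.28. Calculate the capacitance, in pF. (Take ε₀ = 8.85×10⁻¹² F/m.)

C ≈ 25.4 pF

A = (38.8 mm)² = 1.51×10⁻³ m².
C = κε₀A/d = 7.28 × 8.85×10⁻¹² × 1.51×10⁻³ / 3.82×10⁻³ = 2.54×10⁻¹¹ F.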